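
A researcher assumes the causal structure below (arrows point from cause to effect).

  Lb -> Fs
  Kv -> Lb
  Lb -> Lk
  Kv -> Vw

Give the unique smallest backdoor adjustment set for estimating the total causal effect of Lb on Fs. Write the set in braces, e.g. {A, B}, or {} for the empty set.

{}

Variables eligible for adjustment (non-descendants of Lb, excluding Lb and Fs): {Kv, Vw}.
Backdoor paths from Lb to Fs:
  (none)
With no backdoor paths the empty set already satisfies the criterion, and it is trivially minimal.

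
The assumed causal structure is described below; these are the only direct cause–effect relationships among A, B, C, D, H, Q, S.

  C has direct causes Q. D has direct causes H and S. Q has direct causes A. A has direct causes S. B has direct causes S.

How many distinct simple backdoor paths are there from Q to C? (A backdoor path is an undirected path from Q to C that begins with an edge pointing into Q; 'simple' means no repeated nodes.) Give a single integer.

0

A backdoor path from Q to C is any simple undirected path whose first edge points into Q (i.e. leaves Q via a parent).
Parents of Q: {A}.
No simple path from any parent of Q reaches C without revisiting Q, so there are no backdoor paths.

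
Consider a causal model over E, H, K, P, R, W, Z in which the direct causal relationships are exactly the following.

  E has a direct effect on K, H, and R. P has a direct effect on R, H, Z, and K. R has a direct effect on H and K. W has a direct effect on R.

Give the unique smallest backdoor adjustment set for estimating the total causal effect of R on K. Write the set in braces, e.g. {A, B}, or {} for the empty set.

{E, P}

Variables eligible for adjustment (non-descendants of R, excluding R and K): {E, P, W, Z}.
Backdoor paths from R to K:
  P1: R <- E -> K
  P2: R <- E -> H <- P -> K
  P3: R <- P -> K
  P4: R <- P -> H <- E -> K
The empty set is not sufficient: P1 (R <- E -> K) has no collider blocking it and no conditioned non-collider, so it is open.
Try {E, P}:
  P1: blocked at fork node E ∈ conditioning set.
  P2: blocked at fork node E ∈ conditioning set.
  P3: blocked at fork node P ∈ conditioning set.
  P4: blocked at fork node P ∈ conditioning set.
{E, P} contains no descendant of R and blocks every backdoor path.
Every element of {E, P} is needed (dropping E leaves P1 open; dropping P leaves P3 open), so no proper subset is valid.
Among all size-2 subsets of the eligible variables, only {E, P} blocks every backdoor path, so it is the unique smallest valid adjustment set.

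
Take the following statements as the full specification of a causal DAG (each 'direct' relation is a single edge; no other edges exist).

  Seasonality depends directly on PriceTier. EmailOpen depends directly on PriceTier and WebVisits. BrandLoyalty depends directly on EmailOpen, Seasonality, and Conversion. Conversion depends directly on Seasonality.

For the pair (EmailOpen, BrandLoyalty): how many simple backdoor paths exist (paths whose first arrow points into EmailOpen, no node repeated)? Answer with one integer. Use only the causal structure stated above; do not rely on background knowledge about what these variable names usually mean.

A backdoor path from EmailOpen to BrandLoyalty is any simple undirected path whose first edge points into EmailOpen (i.e. leaves EmailOpen via a parent).
Parents of EmailOpen: {PriceTier, WebVisits}.
Enumerating:
  P1: EmailOpen <- PriceTier -> Seasonality -> Conversion -> BrandLoyalty
  P2: EmailOpen <- PriceTier -> Seasonality -> BrandLoyalty
That exhausts the simple backdoor paths. Count: 2.

2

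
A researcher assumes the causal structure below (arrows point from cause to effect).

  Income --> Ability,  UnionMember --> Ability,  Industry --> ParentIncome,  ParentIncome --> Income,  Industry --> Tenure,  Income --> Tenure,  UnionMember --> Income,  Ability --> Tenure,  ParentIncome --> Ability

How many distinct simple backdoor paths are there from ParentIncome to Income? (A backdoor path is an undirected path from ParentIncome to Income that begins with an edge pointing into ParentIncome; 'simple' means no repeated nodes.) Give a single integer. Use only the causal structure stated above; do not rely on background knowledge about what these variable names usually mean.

3

A backdoor path from ParentIncome to Income is any simple undirected path whose first edge points into ParentIncome (i.e. leaves ParentIncome via a parent).
Parents of ParentIncome: {Industry}.
Enumerating:
  P1: ParentIncome <- Industry -> Tenure <- Income
  P2: ParentIncome <- Industry -> Tenure <- Ability <- UnionMember -> Income
  P3: ParentIncome <- Industry -> Tenure <- Ability <- Income
That exhausts the simple backdoor paths. Count: 3.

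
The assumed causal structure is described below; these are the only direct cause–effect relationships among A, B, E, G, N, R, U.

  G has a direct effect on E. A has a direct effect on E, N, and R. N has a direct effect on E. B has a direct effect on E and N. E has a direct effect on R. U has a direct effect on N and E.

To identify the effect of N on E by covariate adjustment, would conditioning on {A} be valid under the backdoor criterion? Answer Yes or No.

No

Backdoor paths from N to E (paths whose first edge points into N):
  P1: N <- U -> E
  P2: N <- B -> E
  P3: N <- A -> E
  P4: N <- A -> R <- E
Condition 1 (no descendant of N in the set): holds — descendants of N are {E, R}; none are in {A}.
Condition 2 (every backdoor path blocked by {A}):
  P1: open — no interior node is in the conditioning set.
  P2: open — no interior node is in the conditioning set.
  P3: blocked at fork node A ∈ conditioning set.
  P4: blocked at fork node A ∈ conditioning set.
{A} does not satisfy the backdoor criterion.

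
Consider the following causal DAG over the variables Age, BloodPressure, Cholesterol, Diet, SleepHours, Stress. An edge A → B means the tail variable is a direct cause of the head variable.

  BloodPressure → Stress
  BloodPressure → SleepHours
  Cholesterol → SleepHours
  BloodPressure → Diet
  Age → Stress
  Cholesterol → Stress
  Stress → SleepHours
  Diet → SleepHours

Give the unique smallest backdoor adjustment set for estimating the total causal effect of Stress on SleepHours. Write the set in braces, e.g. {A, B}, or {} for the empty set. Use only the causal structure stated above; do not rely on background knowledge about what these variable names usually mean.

Variables eligible for adjustment (non-descendants of Stress, excluding Stress and SleepHours): {Age, BloodPressure, Cholesterol, Diet}.
Backdoor paths from Stress to SleepHours:
  P1: Stress <- Cholesterol -> SleepHours
  P2: Stress <- BloodPressure -> Diet -> SleepHours
  P3: Stress <- BloodPressure -> SleepHours
The empty set is not sufficient: P1 (Stress <- Cholesterol -> SleepHours) has no collider blocking it and no conditioned non-collider, so it is open.
Try {BloodPressure, Cholesterol}:
  P1: blocked at fork node Cholesterol ∈ conditioning set.
  P2: blocked at fork node BloodPressure ∈ conditioning set.
  P3: blocked at fork node BloodPressure ∈ conditioning set.
{BloodPressure, Cholesterol} contains no descendant of Stress and blocks every backdoor path.
Every element of {BloodPressure, Cholesterol} is needed (dropping BloodPressure leaves P2 open; dropping Cholesterol leaves P1 open), so no proper subset is valid.
Among all size-2 subsets of the eligible variables, only {BloodPressure, Cholesterol} blocks every backdoor path, so it is the unique smallest valid adjustment set.

{BloodPressure, Cholesterol}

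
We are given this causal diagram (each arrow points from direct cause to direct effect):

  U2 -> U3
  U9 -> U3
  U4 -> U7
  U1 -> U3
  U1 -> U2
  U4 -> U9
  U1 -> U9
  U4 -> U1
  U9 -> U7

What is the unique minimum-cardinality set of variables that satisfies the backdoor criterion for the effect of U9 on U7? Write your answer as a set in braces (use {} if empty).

{U4}

Variables eligible for adjustment (non-descendants of U9, excluding U9 and U7): {U1, U2, U4}.
Backdoor paths from U9 to U7:
  P1: U9 <- U4 -> U7
  P2: U9 <- U1 <- U4 -> U7
The empty set is not sufficient: P1 (U9 <- U4 -> U7) has no collider blocking it and no conditioned non-collider, so it is open.
Try {U4}:
  P1: blocked at fork node U4 ∈ conditioning set.
  P2: blocked at fork node U4 ∈ conditioning set.
{U4} contains no descendant of U9 and blocks every backdoor path.
No other singleton works — e.g. {U1} leaves P1 open — so {U4} is the unique smallest valid adjustment set.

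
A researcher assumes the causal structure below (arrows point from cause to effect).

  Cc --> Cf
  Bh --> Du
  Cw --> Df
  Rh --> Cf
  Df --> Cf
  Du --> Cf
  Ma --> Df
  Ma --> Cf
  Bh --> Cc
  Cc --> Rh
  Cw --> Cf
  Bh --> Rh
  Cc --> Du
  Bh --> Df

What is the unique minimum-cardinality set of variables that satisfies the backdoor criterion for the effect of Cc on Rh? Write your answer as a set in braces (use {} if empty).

Variables eligible for adjustment (non-descendants of Cc, excluding Cc and Rh): {Bh, Cw, Df, Ma}.
Backdoor paths from Cc to Rh:
  P1: Cc <- Bh -> Du -> Cf <- Rh
  P2: Cc <- Bh -> Rh
  P3: Cc <- Bh -> Df <- Ma -> Cf <- Rh
  P4: Cc <- Bh -> Df <- Cw -> Cf <- Rh
  P5: Cc <- Bh -> Df -> Cf <- Rh
The empty set is not sufficient: P2 (Cc <- Bh -> Rh) has no collider blocking it and no conditioned non-collider, so it is open.
Try {Bh}:
  P1: blocked at fork node Bh ∈ conditioning set.
  P2: blocked at fork node Bh ∈ conditioning set.
  P3: blocked at fork node Bh ∈ conditioning set.
  P4: blocked at fork node Bh ∈ conditioning set.
  P5: blocked at fork node Bh ∈ conditioning set.
{Bh} contains no descendant of Cc and blocks every backdoor path.
No other singleton works — e.g. {Ma} leaves P2 open — so {Bh} is the unique smallest valid adjustment set.

{Bh}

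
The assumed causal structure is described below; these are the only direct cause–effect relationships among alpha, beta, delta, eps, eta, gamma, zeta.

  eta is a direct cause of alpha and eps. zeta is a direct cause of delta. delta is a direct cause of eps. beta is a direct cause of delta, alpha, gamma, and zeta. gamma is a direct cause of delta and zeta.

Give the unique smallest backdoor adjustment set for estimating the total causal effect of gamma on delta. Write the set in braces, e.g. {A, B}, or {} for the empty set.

{beta}

Variables eligible for adjustment (non-descendants of gamma, excluding gamma and delta): {alpha, beta, eta}.
Backdoor paths from gamma to delta:
  P1: gamma <- beta -> zeta -> delta
  P2: gamma <- beta -> delta
  P3: gamma <- beta -> alpha <- eta -> eps <- delta
The empty set is not sufficient: P1 (gamma <- beta -> zeta -> delta) has no collider blocking it and no conditioned non-collider, so it is open.
Try {beta}:
  P1: blocked at fork node beta ∈ conditioning set.
  P2: blocked at fork node beta ∈ conditioning set.
  P3: blocked at fork node beta ∈ conditioning set.
{beta} contains no descendant of gamma and blocks every backdoor path.
No other singleton works — e.g. {eta} leaves P1 open — so {beta} is the unique smallest valid adjustment set.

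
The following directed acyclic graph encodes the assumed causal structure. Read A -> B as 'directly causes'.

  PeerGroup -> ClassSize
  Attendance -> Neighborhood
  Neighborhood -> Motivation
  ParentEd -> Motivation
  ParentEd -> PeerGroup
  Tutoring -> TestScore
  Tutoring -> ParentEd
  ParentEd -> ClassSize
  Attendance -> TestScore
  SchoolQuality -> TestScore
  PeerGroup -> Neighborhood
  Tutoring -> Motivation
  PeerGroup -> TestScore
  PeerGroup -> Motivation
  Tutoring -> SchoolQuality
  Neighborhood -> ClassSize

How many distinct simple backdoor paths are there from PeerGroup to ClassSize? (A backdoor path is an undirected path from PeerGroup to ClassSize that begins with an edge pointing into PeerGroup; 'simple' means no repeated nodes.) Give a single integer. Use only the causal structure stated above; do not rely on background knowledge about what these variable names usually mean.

A backdoor path from PeerGroup to ClassSize is any simple undirected path whose first edge points into PeerGroup (i.e. leaves PeerGroup via a parent).
Parents of PeerGroup: {ParentEd}.
Enumerating:
  P1: PeerGroup <- ParentEd <- Tutoring -> SchoolQuality -> TestScore <- Attendance -> Neighborhood -> ClassSize
  P2: PeerGroup <- ParentEd <- Tutoring -> TestScore <- Attendance -> Neighborhood -> ClassSize
  P3: PeerGroup <- ParentEd <- Tutoring -> Motivation <- Neighborhood -> ClassSize
  P4: PeerGroup <- ParentEd -> Motivation <- Tutoring -> SchoolQuality -> TestScore <- Attendance -> Neighborhood -> ClassSize
  P5: PeerGroup <- ParentEd -> Motivation <- Tutoring -> TestScore <- Attendance -> Neighborhood -> ClassSize
  P6: PeerGroup <- ParentEd -> Motivation <- Neighborhood -> ClassSize
  P7: PeerGroup <- ParentEd -> ClassSize
That exhausts the simple backdoor paths. Count: 7.

7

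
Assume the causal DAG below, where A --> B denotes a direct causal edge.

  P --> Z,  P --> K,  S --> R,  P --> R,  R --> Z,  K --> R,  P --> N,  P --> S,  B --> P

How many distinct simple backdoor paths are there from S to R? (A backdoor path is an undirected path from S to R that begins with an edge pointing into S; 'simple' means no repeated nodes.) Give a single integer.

A backdoor path from S to R is any simple undirected path whose first edge points into S (i.e. leaves S via a parent).
Parents of S: {P}.
Enumerating:
  P1: S <- P -> K -> R
  P2: S <- P -> R
  P3: S <- P -> Z <- R
That exhausts the simple backdoor paths. Count: 3.

3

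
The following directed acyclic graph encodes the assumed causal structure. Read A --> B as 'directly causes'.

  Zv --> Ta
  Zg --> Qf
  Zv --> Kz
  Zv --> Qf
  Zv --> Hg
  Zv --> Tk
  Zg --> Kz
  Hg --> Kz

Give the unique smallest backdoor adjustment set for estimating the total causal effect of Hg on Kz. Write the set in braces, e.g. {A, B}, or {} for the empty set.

{Zv}

Variables eligible for adjustment (non-descendants of Hg, excluding Hg and Kz): {Qf, Ta, Tk, Zg, Zv}.
Backdoor paths from Hg to Kz:
  P1: Hg <- Zv -> Qf <- Zg -> Kz
  P2: Hg <- Zv -> Kz
The empty set is not sufficient: P2 (Hg <- Zv -> Kz) has no collider blocking it and no conditioned non-collider, so it is open.
Try {Zv}:
  P1: blocked at fork node Zv ∈ conditioning set.
  P2: blocked at fork node Zv ∈ conditioning set.
{Zv} contains no descendant of Hg and blocks every backdoor path.
No other singleton works — e.g. {Ta} leaves P2 open — so {Zv} is the unique smallest valid adjustment set.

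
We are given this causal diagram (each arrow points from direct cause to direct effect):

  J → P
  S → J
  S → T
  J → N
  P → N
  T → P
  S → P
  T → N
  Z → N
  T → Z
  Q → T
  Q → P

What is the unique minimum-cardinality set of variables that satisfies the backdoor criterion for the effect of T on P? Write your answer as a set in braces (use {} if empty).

Variables eligible for adjustment (non-descendants of T, excluding T and P): {J, Q, S}.
Backdoor paths from T to P:
  P1: T <- Q -> P
  P2: T <- S -> J -> P
  P3: T <- S -> J -> N <- P
  P4: T <- S -> P
The empty set is not sufficient: P1 (T <- Q -> P) has no collider blocking it and no conditioned non-collider, so it is open.
Try {Q, S}:
  P1: blocked at fork node Q ∈ conditioning set.
  P2: blocked at fork node S ∈ conditioning set.
  P3: blocked at fork node S ∈ conditioning set.
  P4: blocked at fork node S ∈ conditioning set.
{Q, S} contains no descendant of T and blocks every backdoor path.
Every element of {Q, S} is needed (dropping Q leaves P1 open; dropping S leaves P2 open), so no proper subset is valid.
Among all size-2 subsets of the eligible variables, only {Q, S} blocks every backdoor path, so it is the unique smallest valid adjustment set.

{Q, S}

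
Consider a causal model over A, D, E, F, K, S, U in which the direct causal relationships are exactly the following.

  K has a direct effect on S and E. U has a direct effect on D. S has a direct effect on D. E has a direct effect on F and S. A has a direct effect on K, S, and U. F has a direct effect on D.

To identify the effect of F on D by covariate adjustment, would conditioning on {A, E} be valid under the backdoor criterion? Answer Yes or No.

Yes

Backdoor paths from F to D (paths whose first edge points into F):
  P1: F <- E <- K <- A -> U -> D
  P2: F <- E <- K <- A -> S -> D
  P3: F <- E <- K -> S <- A -> U -> D
  P4: F <- E <- K -> S -> D
  P5: F <- E -> S <- A -> U -> D
  P6: F <- E -> S <- K <- A -> U -> D
  P7: F <- E -> S -> D
Condition 1 (no descendant of F in the set): holds — descendants of F are {D}; none are in {A, E}.
Condition 2 (every backdoor path blocked by {A, E}):
  P1: blocked at chain node E ∈ conditioning set.
  P2: blocked at chain node E ∈ conditioning set.
  P3: blocked at chain node E ∈ conditioning set.
  P4: blocked at chain node E ∈ conditioning set.
  P5: blocked at fork node E ∈ conditioning set.
  P6: blocked at fork node E ∈ conditioning set.
  P7: blocked at fork node E ∈ conditioning set.
{A, E} satisfies the backdoor criterion.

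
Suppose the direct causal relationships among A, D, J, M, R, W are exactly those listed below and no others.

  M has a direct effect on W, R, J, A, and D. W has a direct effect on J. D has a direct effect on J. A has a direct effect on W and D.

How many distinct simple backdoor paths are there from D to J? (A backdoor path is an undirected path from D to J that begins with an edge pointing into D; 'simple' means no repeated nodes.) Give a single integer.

7

A backdoor path from D to J is any simple undirected path whose first edge points into D (i.e. leaves D via a parent).
Parents of D: {A, M}.
Enumerating:
  P1: D <- M -> A -> W -> J
  P2: D <- M -> W -> J
  P3: D <- M -> J
  P4: D <- A <- M -> W -> J
  P5: D <- A <- M -> J
  P6: D <- A -> W <- M -> J
  P7: D <- A -> W -> J
That exhausts the simple backdoor paths. Count: 7.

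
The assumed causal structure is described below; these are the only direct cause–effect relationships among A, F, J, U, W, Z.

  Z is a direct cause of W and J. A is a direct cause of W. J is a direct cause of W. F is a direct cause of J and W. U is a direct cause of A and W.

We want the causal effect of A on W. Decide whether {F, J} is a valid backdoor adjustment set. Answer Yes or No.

No

Backdoor paths from A to W (paths whose first edge points into A):
  P1: A <- U -> W
Condition 1 (no descendant of A in the set): holds — descendants of A are {W}; none are in {F, J}.
Condition 2 (every backdoor path blocked by {F, J}):
  P1: open — no interior node is in the conditioning set.
{F, J} does not satisfy the backdoor criterion.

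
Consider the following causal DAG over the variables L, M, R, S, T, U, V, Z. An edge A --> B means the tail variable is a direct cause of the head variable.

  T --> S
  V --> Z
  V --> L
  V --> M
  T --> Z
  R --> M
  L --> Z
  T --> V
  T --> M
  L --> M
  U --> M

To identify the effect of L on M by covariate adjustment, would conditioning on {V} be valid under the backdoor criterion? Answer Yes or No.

Yes

Backdoor paths from L to M (paths whose first edge points into L):
  P1: L <- V <- T -> M
  P2: L <- V -> Z <- T -> M
  P3: L <- V -> M
Condition 1 (no descendant of L in the set): holds — descendants of L are {M, Z}; none are in {V}.
Condition 2 (every backdoor path blocked by {V}):
  P1: blocked at chain node V ∈ conditioning set.
  P2: blocked at fork node V ∈ conditioning set.
  P3: blocked at fork node V ∈ conditioning set.
{V} satisfies the backdoor criterion.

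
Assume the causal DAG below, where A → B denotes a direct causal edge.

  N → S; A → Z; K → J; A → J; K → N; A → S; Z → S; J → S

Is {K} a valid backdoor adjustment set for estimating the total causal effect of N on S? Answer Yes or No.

Backdoor paths from N to S (paths whose first edge points into N):
  P1: N <- K -> J <- A -> Z -> S
  P2: N <- K -> J <- A -> S
  P3: N <- K -> J -> S
Condition 1 (no descendant of N in the set): holds — descendants of N are {S}; none are in {K}.
Condition 2 (every backdoor path blocked by {K}):
  P1: blocked at fork node K ∈ conditioning set.
  P2: blocked at fork node K ∈ conditioning set.
  P3: blocked at fork node K ∈ conditioning set.
{K} satisfies the backdoor criterion.

Yes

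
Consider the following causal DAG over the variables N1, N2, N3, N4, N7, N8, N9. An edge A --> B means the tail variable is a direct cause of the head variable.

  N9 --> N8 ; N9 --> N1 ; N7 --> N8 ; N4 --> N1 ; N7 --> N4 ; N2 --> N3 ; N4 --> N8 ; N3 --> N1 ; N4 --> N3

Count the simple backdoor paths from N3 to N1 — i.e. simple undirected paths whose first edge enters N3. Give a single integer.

3

A backdoor path from N3 to N1 is any simple undirected path whose first edge points into N3 (i.e. leaves N3 via a parent).
Parents of N3: {N2, N4}.
Enumerating:
  P1: N3 <- N4 <- N7 -> N8 <- N9 -> N1
  P2: N3 <- N4 -> N1
  P3: N3 <- N4 -> N8 <- N9 -> N1
That exhausts the simple backdoor paths. Count: 3.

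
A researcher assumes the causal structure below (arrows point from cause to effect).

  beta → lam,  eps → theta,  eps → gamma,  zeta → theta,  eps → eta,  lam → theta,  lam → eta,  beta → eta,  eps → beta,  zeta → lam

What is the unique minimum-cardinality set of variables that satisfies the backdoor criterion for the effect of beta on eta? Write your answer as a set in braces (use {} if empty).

{eps}

Variables eligible for adjustment (non-descendants of beta, excluding beta and eta): {eps, gamma, zeta}.
Backdoor paths from beta to eta:
  P1: beta <- eps -> theta <- zeta -> lam -> eta
  P2: beta <- eps -> theta <- lam -> eta
  P3: beta <- eps -> eta
The empty set is not sufficient: P3 (beta <- eps -> eta) has no collider blocking it and no conditioned non-collider, so it is open.
Try {eps}:
  P1: blocked at fork node eps ∈ conditioning set.
  P2: blocked at fork node eps ∈ conditioning set.
  P3: blocked at fork node eps ∈ conditioning set.
{eps} contains no descendant of beta and blocks every backdoor path.
No other singleton works — e.g. {gamma} leaves P3 open — so {eps} is the unique smallest valid adjustment set.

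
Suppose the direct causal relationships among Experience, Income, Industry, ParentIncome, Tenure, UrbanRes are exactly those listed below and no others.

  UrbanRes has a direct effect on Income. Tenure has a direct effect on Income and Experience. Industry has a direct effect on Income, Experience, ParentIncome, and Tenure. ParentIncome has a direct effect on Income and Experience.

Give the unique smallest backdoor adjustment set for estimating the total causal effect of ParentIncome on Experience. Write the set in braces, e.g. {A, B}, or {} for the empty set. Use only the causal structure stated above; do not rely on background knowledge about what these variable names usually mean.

Variables eligible for adjustment (non-descendants of ParentIncome, excluding ParentIncome and Experience): {Industry, Tenure, UrbanRes}.
Backdoor paths from ParentIncome to Experience:
  P1: ParentIncome <- Industry -> Tenure -> Experience
  P2: ParentIncome <- Industry -> Experience
  P3: ParentIncome <- Industry -> Income <- Tenure -> Experience
The empty set is not sufficient: P1 (ParentIncome <- Industry -> Tenure -> Experience) has no collider blocking it and no conditioned non-collider, so it is open.
Try {Industry}:
  P1: blocked at fork node Industry ∈ conditioning set.
  P2: blocked at fork node Industry ∈ conditioning set.
  P3: blocked at fork node Industry ∈ conditioning set.
{Industry} contains no descendant of ParentIncome and blocks every backdoor path.
No other singleton works — e.g. {Tenure} leaves P2 open — so {Industry} is the unique smallest valid adjustment set.

{Industry}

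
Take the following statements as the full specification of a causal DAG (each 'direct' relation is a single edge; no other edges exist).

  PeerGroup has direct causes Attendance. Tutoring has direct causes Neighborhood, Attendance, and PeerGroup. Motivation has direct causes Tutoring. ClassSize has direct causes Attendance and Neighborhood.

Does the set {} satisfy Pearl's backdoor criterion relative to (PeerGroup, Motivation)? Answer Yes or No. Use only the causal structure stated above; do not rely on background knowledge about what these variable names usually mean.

No

Backdoor paths from PeerGroup to Motivation (paths whose first edge points into PeerGroup):
  P1: PeerGroup <- Attendance -> Tutoring -> Motivation
  P2: PeerGroup <- Attendance -> ClassSize <- Neighborhood -> Tutoring -> Motivation
Condition 1 (no descendant of PeerGroup in the set): holds — descendants of PeerGroup are {Motivation, Tutoring}; none are in {}.
Condition 2 (every backdoor path blocked by {}):
  P1: open — no interior node is in the conditioning set.
  P2: blocked at collider ClassSize (neither it nor any descendant is in the conditioning set).
{} does not satisfy the backdoor criterion.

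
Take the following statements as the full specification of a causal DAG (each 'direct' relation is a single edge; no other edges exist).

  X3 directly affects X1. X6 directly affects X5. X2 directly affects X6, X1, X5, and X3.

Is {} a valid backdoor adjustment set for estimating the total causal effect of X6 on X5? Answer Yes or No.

Backdoor paths from X6 to X5 (paths whose first edge points into X6):
  P1: X6 <- X2 -> X5
Condition 1 (no descendant of X6 in the set): holds — descendants of X6 are {X5}; none are in {}.
Condition 2 (every backdoor path blocked by {}):
  P1: open — no interior node is in the conditioning set.
{} does not satisfy the backdoor criterion.

No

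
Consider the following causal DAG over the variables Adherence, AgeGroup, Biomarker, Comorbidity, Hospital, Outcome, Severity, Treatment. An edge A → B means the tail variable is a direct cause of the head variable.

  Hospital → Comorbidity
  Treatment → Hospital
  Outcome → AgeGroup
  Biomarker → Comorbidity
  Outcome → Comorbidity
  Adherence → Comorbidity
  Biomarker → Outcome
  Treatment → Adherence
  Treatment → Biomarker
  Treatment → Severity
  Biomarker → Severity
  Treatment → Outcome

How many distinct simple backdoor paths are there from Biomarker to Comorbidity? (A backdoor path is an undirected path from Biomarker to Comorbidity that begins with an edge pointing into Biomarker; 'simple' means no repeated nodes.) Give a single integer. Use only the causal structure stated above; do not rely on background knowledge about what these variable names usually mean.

3

A backdoor path from Biomarker to Comorbidity is any simple undirected path whose first edge points into Biomarker (i.e. leaves Biomarker via a parent).
Parents of Biomarker: {Treatment}.
Enumerating:
  P1: Biomarker <- Treatment -> Adherence -> Comorbidity
  P2: Biomarker <- Treatment -> Outcome -> Comorbidity
  P3: Biomarker <- Treatment -> Hospital -> Comorbidity
That exhausts the simple backdoor paths. Count: 3.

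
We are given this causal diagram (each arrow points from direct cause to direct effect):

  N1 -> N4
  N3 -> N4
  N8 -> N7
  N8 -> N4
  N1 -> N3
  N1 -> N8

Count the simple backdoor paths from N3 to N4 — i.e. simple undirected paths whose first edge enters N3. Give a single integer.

A backdoor path from N3 to N4 is any simple undirected path whose first edge points into N3 (i.e. leaves N3 via a parent).
Parents of N3: {N1}.
Enumerating:
  P1: N3 <- N1 -> N8 -> N4
  P2: N3 <- N1 -> N4
That exhausts the simple backdoor paths. Count: 2.

2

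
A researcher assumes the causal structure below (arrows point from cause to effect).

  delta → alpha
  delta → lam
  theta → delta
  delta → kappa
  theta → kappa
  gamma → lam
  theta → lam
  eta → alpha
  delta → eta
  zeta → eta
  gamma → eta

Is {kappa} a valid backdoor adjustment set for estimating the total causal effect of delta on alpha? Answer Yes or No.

Backdoor paths from delta to alpha (paths whose first edge points into delta):
  P1: delta <- theta -> lam <- gamma -> eta -> alpha
Condition 1 (no descendant of delta in the set): FAILS — kappa is a descendant of delta.
Condition 2 (every backdoor path blocked by {kappa}):
  P1: blocked at collider lam (neither it nor any descendant is in the conditioning set).
{kappa} does not satisfy the backdoor criterion.

No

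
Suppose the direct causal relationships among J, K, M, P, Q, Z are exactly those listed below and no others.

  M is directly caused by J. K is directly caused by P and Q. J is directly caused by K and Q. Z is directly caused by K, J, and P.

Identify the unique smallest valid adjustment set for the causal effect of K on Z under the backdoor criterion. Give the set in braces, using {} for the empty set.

Variables eligible for adjustment (non-descendants of K, excluding K and Z): {P, Q}.
Backdoor paths from K to Z:
  P1: K <- Q -> J -> Z
  P2: K <- P -> Z
The empty set is not sufficient: P1 (K <- Q -> J -> Z) has no collider blocking it and no conditioned non-collider, so it is open.
Try {P, Q}:
  P1: blocked at fork node Q ∈ conditioning set.
  P2: blocked at fork node P ∈ conditioning set.
{P, Q} contains no descendant of K and blocks every backdoor path.
Every element of {P, Q} is needed (dropping P leaves P2 open; dropping Q leaves P1 open), so no proper subset is valid.
Among all size-2 subsets of the eligible variables, only {P, Q} blocks every backdoor path, so it is the unique smallest valid adjustment set.

{P, Q}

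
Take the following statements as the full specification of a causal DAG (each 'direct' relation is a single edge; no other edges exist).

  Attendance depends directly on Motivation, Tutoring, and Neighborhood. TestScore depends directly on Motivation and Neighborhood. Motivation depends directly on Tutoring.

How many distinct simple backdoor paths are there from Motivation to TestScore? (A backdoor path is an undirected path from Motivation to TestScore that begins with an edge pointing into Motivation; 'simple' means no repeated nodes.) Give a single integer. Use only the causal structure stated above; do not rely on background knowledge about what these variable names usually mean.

A backdoor path from Motivation to TestScore is any simple undirected path whose first edge points into Motivation (i.e. leaves Motivation via a parent).
Parents of Motivation: {Tutoring}.
Enumerating:
  P1: Motivation <- Tutoring -> Attendance <- Neighborhood -> TestScore
That exhausts the simple backdoor paths. Count: 1.

1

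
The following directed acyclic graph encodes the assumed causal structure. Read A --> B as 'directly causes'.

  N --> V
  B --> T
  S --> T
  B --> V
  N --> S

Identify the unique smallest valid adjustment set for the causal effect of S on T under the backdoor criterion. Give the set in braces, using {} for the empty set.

{}

Variables eligible for adjustment (non-descendants of S, excluding S and T): {B, N, V}.
Backdoor paths from S to T:
  P1: S <- N -> V <- B -> T
Each backdoor path contains an unconditioned collider, so every path is already blocked with the empty conditioning set:
  P1: blocked at collider V (neither it nor any descendant is in the conditioning set).
The empty set is therefore the unique smallest valid set.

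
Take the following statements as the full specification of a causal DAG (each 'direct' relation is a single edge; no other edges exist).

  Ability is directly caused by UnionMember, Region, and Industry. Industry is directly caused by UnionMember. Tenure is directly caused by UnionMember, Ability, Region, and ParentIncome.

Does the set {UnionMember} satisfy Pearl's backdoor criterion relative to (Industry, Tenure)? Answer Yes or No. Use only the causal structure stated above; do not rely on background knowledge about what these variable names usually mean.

Backdoor paths from Industry to Tenure (paths whose first edge points into Industry):
  P1: Industry <- UnionMember -> Ability <- Region -> Tenure
  P2: Industry <- UnionMember -> Ability -> Tenure
  P3: Industry <- UnionMember -> Tenure
Condition 1 (no descendant of Industry in the set): holds — descendants of Industry are {Ability, Tenure}; none are in {UnionMember}.
Condition 2 (every backdoor path blocked by {UnionMember}):
  P1: blocked at fork node UnionMember ∈ conditioning set.
  P2: blocked at fork node UnionMember ∈ conditioning set.
  P3: blocked at fork node UnionMember ∈ conditioning set.
{UnionMember} satisfies the backdoor criterion.

Yes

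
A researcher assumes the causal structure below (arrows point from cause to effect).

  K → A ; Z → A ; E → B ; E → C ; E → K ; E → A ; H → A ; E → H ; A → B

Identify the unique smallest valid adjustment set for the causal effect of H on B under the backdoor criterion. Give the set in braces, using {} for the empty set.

Variables eligible for adjustment (non-descendants of H, excluding H and B): {C, E, K, Z}.
Backdoor paths from H to B:
  P1: H <- E -> K -> A -> B
  P2: H <- E -> A -> B
  P3: H <- E -> B
The empty set is not sufficient: P1 (H <- E -> K -> A -> B) has no collider blocking it and no conditioned non-collider, so it is open.
Try {E}:
  P1: blocked at fork node E ∈ conditioning set.
  P2: blocked at fork node E ∈ conditioning set.
  P3: blocked at fork node E ∈ conditioning set.
{E} contains no descendant of H and blocks every backdoor path.
No other singleton works — e.g. {Z} leaves P1 open — so {E} is the unique smallest valid adjustment set.

{E}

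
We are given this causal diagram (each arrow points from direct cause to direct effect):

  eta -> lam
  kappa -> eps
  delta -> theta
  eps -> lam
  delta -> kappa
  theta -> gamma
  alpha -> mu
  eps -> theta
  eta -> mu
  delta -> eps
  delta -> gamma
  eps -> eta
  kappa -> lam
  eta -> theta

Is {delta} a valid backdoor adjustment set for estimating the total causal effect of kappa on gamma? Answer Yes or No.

Yes

Backdoor paths from kappa to gamma (paths whose first edge points into kappa):
  P1: kappa <- delta -> eps -> eta -> theta -> gamma
  P2: kappa <- delta -> eps -> lam <- eta -> theta -> gamma
  P3: kappa <- delta -> eps -> theta -> gamma
  P4: kappa <- delta -> theta -> gamma
  P5: kappa <- delta -> gamma
Condition 1 (no descendant of kappa in the set): holds — descendants of kappa are {eps, eta, gamma, lam, mu, theta}; none are in {delta}.
Condition 2 (every backdoor path blocked by {delta}):
  P1: blocked at fork node delta ∈ conditioning set.
  P2: blocked at fork node delta ∈ conditioning set.
  P3: blocked at fork node delta ∈ conditioning set.
  P4: blocked at fork node delta ∈ conditioning set.
  P5: blocked at fork node delta ∈ conditioning set.
{delta} satisfies the backdoor criterion.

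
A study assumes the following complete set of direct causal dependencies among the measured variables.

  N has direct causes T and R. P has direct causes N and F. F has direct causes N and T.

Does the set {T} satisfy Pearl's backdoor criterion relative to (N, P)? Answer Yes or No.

Yes

Backdoor paths from N to P (paths whose first edge points into N):
  P1: N <- T -> F -> P
Condition 1 (no descendant of N in the set): holds — descendants of N are {F, P}; none are in {T}.
Condition 2 (every backdoor path blocked by {T}):
  P1: blocked at fork node T ∈ conditioning set.
{T} satisfies the backdoor criterion.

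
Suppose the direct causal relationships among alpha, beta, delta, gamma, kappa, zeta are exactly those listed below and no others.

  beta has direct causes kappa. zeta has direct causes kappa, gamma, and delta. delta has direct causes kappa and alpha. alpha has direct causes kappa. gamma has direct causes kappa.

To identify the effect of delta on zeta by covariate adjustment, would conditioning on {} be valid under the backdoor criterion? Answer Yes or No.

No

Backdoor paths from delta to zeta (paths whose first edge points into delta):
  P1: delta <- kappa -> gamma -> zeta
  P2: delta <- kappa -> zeta
  P3: delta <- alpha <- kappa -> gamma -> zeta
  P4: delta <- alpha <- kappa -> zeta
Condition 1 (no descendant of delta in the set): holds — descendants of delta are {zeta}; none are in {}.
Condition 2 (every backdoor path blocked by {}):
  P1: open — no interior node is in the conditioning set.
  P2: open — no interior node is in the conditioning set.
  P3: open — no interior node is in the conditioning set.
  P4: open — no interior node is in the conditioning set.
{} does not satisfy the backdoor criterion.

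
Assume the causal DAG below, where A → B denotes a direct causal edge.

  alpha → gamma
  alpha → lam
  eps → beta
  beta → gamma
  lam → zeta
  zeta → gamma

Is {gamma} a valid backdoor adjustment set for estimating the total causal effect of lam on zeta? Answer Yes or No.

Backdoor paths from lam to zeta (paths whose first edge points into lam):
  P1: lam <- alpha -> gamma <- zeta
Condition 1 (no descendant of lam in the set): FAILS — gamma is a descendant of lam.
Condition 2 (every backdoor path blocked by {gamma}):
  P1: open — collider(s) gamma are conditioned on (or have a conditioned descendant) and no non-collider on the path is in the set.
{gamma} does not satisfy the backdoor criterion.

No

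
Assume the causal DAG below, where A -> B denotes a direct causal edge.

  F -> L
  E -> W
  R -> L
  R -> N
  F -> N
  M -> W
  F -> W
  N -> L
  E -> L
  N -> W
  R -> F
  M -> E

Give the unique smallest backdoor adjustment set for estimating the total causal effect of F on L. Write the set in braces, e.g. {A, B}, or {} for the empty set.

Variables eligible for adjustment (non-descendants of F, excluding F and L): {E, M, R}.
Backdoor paths from F to L:
  P1: F <- R -> N -> L
  P2: F <- R -> N -> W <- M -> E -> L
  P3: F <- R -> N -> W <- E -> L
  P4: F <- R -> L
The empty set is not sufficient: P1 (F <- R -> N -> L) has no collider blocking it and no conditioned non-collider, so it is open.
Try {R}:
  P1: blocked at fork node R ∈ conditioning set.
  P2: blocked at fork node R ∈ conditioning set.
  P3: blocked at fork node R ∈ conditioning set.
  P4: blocked at fork node R ∈ conditioning set.
{R} contains no descendant of F and blocks every backdoor path.
No other singleton works — e.g. {M} leaves P1 open — so {R} is the unique smallest valid adjustment set.

{R}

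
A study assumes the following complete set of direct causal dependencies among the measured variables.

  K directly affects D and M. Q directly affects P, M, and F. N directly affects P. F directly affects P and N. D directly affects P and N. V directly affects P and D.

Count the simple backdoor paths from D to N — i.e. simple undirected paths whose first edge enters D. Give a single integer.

7

A backdoor path from D to N is any simple undirected path whose first edge points into D (i.e. leaves D via a parent).
Parents of D: {K, V}.
Enumerating:
  P1: D <- K -> M <- Q -> F -> N
  P2: D <- K -> M <- Q -> F -> P <- N
  P3: D <- K -> M <- Q -> P <- F -> N
  P4: D <- K -> M <- Q -> P <- N
  P5: D <- V -> P <- Q -> F -> N
  P6: D <- V -> P <- F -> N
  P7: D <- V -> P <- N
That exhausts the simple backdoor paths. Count: 7.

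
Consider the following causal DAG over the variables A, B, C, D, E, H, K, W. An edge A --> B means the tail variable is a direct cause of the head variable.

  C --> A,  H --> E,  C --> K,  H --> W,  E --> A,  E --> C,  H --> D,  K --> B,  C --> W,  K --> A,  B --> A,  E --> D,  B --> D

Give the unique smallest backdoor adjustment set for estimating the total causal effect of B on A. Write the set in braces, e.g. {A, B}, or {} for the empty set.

Variables eligible for adjustment (non-descendants of B, excluding B and A): {C, E, H, K, W}.
Backdoor paths from B to A:
  P1: B <- K <- C <- E -> A
  P2: B <- K <- C -> A
  P3: B <- K <- C -> W <- H -> E -> A
  P4: B <- K <- C -> W <- H -> D <- E -> A
  P5: B <- K -> A
The empty set is not sufficient: P1 (B <- K <- C <- E -> A) has no collider blocking it and no conditioned non-collider, so it is open.
Try {K}:
  P1: blocked at chain node K ∈ conditioning set.
  P2: blocked at chain node K ∈ conditioning set.
  P3: blocked at chain node K ∈ conditioning set.
  P4: blocked at chain node K ∈ conditioning set.
  P5: blocked at fork node K ∈ conditioning set.
{K} contains no descendant of B and blocks every backdoor path.
No other singleton works — e.g. {H} leaves P1 open — so {K} is the unique smallest valid adjustment set.

{K}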